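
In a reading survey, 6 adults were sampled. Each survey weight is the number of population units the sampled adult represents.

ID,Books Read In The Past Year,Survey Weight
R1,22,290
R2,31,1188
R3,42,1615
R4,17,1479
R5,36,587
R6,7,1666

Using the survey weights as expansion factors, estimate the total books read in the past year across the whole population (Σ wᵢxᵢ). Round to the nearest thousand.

Weighted total = 22×290 + 31×1188 + 42×1615 + 17×1479 + 36×587 + 7×1666
  = 6380 + 36828 + 67830 + 25143 + 21132 + 11662 = 168975

169000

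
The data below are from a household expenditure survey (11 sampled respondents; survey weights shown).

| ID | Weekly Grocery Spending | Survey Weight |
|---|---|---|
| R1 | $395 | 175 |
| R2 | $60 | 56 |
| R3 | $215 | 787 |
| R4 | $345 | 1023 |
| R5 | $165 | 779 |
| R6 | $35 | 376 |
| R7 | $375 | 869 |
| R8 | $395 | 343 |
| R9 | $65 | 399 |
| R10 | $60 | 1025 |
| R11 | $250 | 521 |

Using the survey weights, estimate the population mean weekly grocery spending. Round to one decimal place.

222.8

Weighted sum = 395×175 + 60×56 + 215×787 + 345×1023 + 165×779 + 35×376 + 375×869 + 395×343 + 65×399 + 60×1025 + 250×521
  = 1415365
Sum of weights = 175 + 56 + 787 + 1023 + 779 + 376 + 869 + 343 + 399 + 1025 + 521 = 6353
Weighted mean = 1415365 / 6353 = 222.78687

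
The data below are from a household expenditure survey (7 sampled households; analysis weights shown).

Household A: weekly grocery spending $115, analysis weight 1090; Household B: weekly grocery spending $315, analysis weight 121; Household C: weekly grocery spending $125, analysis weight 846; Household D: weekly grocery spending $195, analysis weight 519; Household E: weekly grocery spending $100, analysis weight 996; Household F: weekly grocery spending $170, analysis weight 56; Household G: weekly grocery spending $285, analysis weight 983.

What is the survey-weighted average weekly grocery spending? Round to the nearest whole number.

165

Weighted sum = 115×1090 + 315×121 + 125×846 + 195×519 + 100×996 + 170×56 + 285×983
  = 125350 + 38115 + 105750 + 101205 + 99600 + 9520 + 280155 = 759695
Sum of weights = 1090 + 121 + 846 + 519 + 996 + 56 + 983 = 4611
Weighted mean = 759695 / 4611 = 164.7571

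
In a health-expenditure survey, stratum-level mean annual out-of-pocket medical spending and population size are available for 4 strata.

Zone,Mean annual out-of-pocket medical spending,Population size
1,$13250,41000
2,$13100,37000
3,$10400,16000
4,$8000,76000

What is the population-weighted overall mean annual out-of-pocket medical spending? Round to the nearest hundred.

10600

Σ Nₕ·x̄ₕ = 13250×41000 + 13100×37000 + 10400×16000 + 8000×76000
  = 543250000 + 484700000 + 166400000 + 608000000 = 1802350000
Σ Nₕ = 41000 + 37000 + 16000 + 76000 = 170000
Overall mean = 1802350000 / 170000 = 10602.059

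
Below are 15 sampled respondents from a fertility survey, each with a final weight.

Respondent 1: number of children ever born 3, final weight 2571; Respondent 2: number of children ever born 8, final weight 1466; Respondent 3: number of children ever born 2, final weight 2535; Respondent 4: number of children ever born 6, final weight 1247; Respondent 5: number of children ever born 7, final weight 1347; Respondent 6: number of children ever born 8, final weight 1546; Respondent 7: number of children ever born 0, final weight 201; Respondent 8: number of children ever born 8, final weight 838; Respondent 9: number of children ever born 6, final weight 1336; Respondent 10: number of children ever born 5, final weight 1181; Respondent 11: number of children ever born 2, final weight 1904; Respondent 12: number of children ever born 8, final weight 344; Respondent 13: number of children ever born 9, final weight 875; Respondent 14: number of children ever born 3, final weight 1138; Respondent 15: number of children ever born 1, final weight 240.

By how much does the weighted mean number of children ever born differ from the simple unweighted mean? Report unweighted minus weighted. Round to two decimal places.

Unweighted sum = 76
Unweighted mean = 76 / 15 = 5.0666667
Weighted sum = 92504
Sum of weights = 18769
Weighted mean = 92504 / 18769 = 4.9285524
Difference (unweighted minus weighted) = 0.13811427

0.14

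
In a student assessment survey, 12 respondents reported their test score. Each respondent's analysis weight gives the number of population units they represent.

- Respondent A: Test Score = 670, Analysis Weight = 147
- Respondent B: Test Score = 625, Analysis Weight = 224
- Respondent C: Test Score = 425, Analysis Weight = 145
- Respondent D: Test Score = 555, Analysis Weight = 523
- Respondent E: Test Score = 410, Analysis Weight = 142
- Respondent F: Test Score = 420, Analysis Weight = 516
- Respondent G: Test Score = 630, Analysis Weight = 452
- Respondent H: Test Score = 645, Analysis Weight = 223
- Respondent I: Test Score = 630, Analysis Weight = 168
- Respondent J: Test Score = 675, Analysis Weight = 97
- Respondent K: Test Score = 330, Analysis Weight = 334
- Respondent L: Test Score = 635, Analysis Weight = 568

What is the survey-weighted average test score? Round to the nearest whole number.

Weighted sum = 670×147 + 625×224 + 425×145 + 555×523 + 410×142 + 420×516 + 630×452 + 645×223 + 630×168 + 675×97 + 330×334 + 635×568
  = 98490 + 140000 + 61625 + 290265 + 58220 + 216720 + 284760 + 143835 + 105840 + 65475 + 110220 + 360680 = 1936130
Sum of weights = 3539
Weighted mean = 1936130 / 3539 = 547.08392

547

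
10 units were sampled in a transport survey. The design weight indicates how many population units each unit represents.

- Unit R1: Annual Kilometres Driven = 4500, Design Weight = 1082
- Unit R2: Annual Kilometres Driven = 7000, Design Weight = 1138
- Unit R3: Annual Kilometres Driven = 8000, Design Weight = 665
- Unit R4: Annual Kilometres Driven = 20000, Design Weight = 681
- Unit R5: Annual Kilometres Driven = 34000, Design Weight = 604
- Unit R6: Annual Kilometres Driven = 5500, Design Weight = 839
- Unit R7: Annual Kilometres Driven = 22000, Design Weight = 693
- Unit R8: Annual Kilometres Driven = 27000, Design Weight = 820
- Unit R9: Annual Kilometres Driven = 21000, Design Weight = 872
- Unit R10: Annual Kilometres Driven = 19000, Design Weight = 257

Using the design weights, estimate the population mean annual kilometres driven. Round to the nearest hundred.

15400

Weighted sum = 117506500
Sum of weights = 1082 + 1138 + 665 + 681 + 604 + 839 + 693 + 820 + 872 + 257 = 7651
Weighted mean = 117506500 / 7651 = 15358.319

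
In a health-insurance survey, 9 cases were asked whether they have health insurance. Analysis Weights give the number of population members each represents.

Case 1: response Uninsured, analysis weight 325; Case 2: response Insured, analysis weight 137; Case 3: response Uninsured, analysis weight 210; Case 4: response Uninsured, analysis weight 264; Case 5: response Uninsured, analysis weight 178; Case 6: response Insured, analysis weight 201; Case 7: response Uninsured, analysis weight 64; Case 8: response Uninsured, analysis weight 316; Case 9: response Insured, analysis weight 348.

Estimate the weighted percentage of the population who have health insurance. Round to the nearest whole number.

34

Sum of weights for 'Insured' = 137 + 201 + 348 = 686
Total weight = 2043
Weighted proportion = 686 / 2043 = 0.33578071 → 33.578071%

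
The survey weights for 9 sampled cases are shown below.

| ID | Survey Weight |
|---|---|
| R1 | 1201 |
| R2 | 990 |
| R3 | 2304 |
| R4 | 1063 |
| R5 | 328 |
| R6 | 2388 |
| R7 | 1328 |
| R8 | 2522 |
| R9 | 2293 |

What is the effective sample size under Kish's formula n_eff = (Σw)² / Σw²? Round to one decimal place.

7.4

Σ wᵢ = 1201 + 990 + 2304 + 1063 + 328 + 2388 + 1328 + 2522 + 2293 = 14417
Σ wᵢ² = 1442401 + 980100 + 5308416 + 1129969 + 107584 + 5702544 + 1763584 + 6360484 + 5257849 = 28052931
n_eff = 14417² / 28052931 = 207849889 / 28052931 = 7.409204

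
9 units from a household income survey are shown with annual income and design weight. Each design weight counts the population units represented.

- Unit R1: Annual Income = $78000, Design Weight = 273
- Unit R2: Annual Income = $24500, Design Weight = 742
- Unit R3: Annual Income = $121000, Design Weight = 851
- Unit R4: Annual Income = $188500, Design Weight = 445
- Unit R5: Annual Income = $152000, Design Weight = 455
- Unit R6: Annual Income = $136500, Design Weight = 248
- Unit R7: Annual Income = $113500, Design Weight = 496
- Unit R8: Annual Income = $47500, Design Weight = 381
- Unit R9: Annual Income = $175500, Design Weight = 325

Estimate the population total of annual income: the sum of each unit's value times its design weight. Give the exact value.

460769500

Weighted total = 460769500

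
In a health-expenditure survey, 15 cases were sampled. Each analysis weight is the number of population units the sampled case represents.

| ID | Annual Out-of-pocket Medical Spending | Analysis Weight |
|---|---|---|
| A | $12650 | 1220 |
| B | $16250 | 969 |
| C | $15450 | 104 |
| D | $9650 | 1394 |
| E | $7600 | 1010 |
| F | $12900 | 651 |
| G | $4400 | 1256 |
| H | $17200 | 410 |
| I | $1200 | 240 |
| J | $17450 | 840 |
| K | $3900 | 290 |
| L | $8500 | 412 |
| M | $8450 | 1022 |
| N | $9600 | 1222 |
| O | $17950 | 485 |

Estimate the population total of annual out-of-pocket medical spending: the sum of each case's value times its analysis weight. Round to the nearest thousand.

Weighted total = 123542300

123542000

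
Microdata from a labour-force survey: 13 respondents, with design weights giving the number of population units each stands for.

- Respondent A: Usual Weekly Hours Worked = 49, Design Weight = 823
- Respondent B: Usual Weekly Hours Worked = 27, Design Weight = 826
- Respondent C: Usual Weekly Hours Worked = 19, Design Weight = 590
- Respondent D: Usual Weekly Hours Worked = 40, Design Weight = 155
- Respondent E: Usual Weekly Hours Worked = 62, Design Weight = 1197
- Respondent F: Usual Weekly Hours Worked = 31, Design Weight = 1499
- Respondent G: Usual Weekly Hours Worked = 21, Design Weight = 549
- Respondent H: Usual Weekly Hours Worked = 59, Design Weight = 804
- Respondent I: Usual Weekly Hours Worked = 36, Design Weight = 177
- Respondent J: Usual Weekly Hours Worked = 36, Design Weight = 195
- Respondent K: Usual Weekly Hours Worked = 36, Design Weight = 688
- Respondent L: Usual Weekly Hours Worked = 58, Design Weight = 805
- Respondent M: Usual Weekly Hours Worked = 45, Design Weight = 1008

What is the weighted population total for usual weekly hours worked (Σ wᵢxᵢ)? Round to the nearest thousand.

Weighted total = 389897

390000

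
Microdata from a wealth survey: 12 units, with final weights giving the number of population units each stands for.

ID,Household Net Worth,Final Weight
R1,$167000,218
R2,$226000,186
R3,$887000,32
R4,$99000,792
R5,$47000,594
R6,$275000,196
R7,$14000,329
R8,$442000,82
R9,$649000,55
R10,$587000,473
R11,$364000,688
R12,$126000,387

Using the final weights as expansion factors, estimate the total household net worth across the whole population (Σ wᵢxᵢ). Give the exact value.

920442000

Weighted total = 167000×218 + 226000×186 + 887000×32 + 99000×792 + 47000×594 + 275000×196 + 14000×329 + 442000×82 + 649000×55 + 587000×473 + 364000×688 + 126000×387
  = 36406000 + 42036000 + 28384000 + 78408000 + 27918000 + 53900000 + 4606000 + 36244000 + 35695000 + 277651000 + 250432000 + 48762000 = 920442000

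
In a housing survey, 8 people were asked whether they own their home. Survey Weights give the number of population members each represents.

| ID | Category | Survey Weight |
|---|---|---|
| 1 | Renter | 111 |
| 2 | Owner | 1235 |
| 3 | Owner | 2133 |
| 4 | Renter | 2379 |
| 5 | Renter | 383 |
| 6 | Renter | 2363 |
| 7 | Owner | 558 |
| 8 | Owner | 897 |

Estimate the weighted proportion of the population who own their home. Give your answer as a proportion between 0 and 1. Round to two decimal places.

0.48

Sum of weights for 'Owner' = 1235 + 2133 + 558 + 897 = 4823
Total weight = 111 + 1235 + 2133 + 2379 + 383 + 2363 + 558 + 897 = 10059
Weighted proportion = 4823 / 10059 = 0.47947112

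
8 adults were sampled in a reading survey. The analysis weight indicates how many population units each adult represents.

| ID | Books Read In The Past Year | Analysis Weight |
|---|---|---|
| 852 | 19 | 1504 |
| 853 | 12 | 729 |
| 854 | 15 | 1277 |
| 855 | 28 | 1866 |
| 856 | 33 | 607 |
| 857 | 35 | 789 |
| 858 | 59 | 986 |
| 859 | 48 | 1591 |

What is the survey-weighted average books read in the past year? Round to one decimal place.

Weighted sum = 19×1504 + 12×729 + 15×1277 + 28×1866 + 33×607 + 35×789 + 59×986 + 48×1591
  = 28576 + 8748 + 19155 + 52248 + 20031 + 27615 + 58174 + 76368 = 290915
Sum of weights = 1504 + 729 + 1277 + 1866 + 607 + 789 + 986 + 1591 = 9349
Weighted mean = 290915 / 9349 = 31.117232

31.1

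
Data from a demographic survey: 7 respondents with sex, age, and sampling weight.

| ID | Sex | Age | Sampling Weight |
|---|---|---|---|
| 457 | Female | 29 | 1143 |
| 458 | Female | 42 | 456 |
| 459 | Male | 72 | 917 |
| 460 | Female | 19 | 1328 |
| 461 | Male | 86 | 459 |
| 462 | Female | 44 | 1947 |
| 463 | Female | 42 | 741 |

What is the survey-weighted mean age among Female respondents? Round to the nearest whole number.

35

Female rows: 457, 458, 460, 462, 463
Weighted sum = 194321
Sum of weights = 5615
Weighted mean = 194321 / 5615 = 34.60748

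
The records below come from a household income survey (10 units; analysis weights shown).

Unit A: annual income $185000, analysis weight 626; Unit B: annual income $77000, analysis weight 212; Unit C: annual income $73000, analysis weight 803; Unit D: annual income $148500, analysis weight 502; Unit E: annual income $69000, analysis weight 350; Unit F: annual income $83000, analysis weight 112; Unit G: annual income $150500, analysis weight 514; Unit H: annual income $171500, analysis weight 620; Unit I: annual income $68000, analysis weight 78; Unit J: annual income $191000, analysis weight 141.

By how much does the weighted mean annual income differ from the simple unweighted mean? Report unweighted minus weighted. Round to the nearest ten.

-8380

Unweighted sum = 185000 + 77000 + 73000 + 148500 + 69000 + 83000 + 150500 + 171500 + 68000 + 191000 = 1216500
Unweighted mean = 1216500 / 10 = 121650
Weighted sum = 514668000
Sum of weights = 3958
Weighted mean = 514668000 / 3958 = 130032.34
Difference (unweighted minus weighted) = -8382.3396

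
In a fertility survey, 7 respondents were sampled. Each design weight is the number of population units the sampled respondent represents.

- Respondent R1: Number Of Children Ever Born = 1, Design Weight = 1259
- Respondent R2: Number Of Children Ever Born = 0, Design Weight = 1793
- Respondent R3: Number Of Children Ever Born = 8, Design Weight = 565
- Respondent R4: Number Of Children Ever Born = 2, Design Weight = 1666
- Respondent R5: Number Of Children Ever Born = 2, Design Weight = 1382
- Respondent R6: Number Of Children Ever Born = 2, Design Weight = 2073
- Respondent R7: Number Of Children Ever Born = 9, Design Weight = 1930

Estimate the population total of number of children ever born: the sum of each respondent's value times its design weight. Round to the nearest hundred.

Weighted total = 33391

33400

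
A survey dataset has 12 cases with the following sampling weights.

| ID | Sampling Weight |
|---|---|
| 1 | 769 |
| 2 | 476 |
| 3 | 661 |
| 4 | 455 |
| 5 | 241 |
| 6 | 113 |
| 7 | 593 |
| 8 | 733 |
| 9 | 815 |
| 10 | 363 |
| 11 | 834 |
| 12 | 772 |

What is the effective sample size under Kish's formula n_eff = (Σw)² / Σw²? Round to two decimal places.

10.33

Σ wᵢ = 769 + 476 + 661 + 455 + 241 + 113 + 593 + 733 + 815 + 363 + 834 + 772 = 6825
Σ wᵢ² = 4509205
n_eff = 6825² / 4509205 = 46580625 / 4509205 = 10.330119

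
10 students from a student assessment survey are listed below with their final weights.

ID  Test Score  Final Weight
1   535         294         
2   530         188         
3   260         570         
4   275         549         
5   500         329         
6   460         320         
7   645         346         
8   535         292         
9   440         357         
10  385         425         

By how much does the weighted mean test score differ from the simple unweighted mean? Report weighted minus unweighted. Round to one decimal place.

-29.3

Unweighted sum = 4565
Unweighted mean = 4565 / 10 = 456.5
Weighted sum = 535×294 + 530×188 + 260×570 + 275×549 + 500×329 + 460×320 + 645×346 + 535×292 + 440×357 + 385×425
  = 157290 + 99640 + 148200 + 150975 + 164500 + 147200 + 223170 + 156220 + 157080 + 163625 = 1567900
Sum of weights = 3670
Weighted mean = 1567900 / 3670 = 427.22071
Difference (weighted minus unweighted) = -29.279292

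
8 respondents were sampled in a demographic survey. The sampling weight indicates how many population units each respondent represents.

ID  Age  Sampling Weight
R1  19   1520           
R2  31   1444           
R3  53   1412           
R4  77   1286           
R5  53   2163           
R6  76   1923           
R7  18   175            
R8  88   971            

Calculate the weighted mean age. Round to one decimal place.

54.8

Weighted sum = 19×1520 + 31×1444 + 53×1412 + 77×1286 + 53×2163 + 76×1923 + 18×175 + 88×971
  = 28880 + 44764 + 74836 + 99022 + 114639 + 146148 + 3150 + 85448 = 596887
Sum of weights = 1520 + 1444 + 1412 + 1286 + 2163 + 1923 + 175 + 971 = 10894
Weighted mean = 596887 / 10894 = 54.790435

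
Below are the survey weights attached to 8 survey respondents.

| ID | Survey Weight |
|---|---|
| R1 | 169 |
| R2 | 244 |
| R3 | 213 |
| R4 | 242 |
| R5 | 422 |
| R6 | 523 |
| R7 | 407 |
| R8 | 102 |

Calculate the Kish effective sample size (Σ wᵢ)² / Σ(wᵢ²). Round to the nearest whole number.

Σ wᵢ = 169 + 244 + 213 + 242 + 422 + 523 + 407 + 102 = 2322
Σ wᵢ² = 28561 + 59536 + 45369 + 58564 + 178084 + 273529 + 165649 + 10404 = 819696
n_eff = 2322² / 819696 = 5391684 / 819696 = 6.5776629

7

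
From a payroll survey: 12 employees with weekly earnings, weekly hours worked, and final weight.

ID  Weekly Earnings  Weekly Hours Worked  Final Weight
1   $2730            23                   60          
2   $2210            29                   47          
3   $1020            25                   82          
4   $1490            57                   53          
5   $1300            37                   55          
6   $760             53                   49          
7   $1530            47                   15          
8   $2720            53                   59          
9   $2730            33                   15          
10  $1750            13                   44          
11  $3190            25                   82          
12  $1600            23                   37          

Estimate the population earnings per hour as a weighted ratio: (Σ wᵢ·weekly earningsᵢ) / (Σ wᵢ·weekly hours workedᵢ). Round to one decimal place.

Σ wᵢ·y = 2730×60 + 2210×47 + 1020×82 + 1490×53 + 1300×55 + 760×49 + 1530×15 + 2720×59 + 2730×15 + 1750×44 + 3190×82 + 1600×37
  = 163800 + 103870 + 83640 + 78970 + 71500 + 37240 + 22950 + 160480 + 40950 + 77000 + 261580 + 59200 = 1161180
Σ wᵢ·x = 23×60 + 29×47 + 25×82 + 57×53 + 37×55 + 53×49 + 47×15 + 53×59 + 33×15 + 13×44 + 25×82 + 23×37
  = 20246
Ratio = 1161180 / 20246 = 57.353551

57.4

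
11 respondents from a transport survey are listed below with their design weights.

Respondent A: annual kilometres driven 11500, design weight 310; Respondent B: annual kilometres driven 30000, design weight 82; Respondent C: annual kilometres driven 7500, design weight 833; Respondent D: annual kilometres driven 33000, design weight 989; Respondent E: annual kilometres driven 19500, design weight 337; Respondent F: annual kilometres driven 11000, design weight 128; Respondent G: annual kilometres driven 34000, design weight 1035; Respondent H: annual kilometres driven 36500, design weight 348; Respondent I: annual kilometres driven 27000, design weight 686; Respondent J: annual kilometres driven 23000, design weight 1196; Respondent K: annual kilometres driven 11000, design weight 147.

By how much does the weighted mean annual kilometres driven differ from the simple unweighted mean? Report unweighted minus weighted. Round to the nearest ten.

Unweighted sum = 11500 + 30000 + 7500 + 33000 + 19500 + 11000 + 34000 + 36500 + 27000 + 23000 + 11000 = 244000
Unweighted mean = 244000 / 11 = 22181.818
Weighted sum = 148428000
Sum of weights = 6091
Weighted mean = 148428000 / 6091 = 24368.412
Difference (unweighted minus weighted) = -2186.5942

-2190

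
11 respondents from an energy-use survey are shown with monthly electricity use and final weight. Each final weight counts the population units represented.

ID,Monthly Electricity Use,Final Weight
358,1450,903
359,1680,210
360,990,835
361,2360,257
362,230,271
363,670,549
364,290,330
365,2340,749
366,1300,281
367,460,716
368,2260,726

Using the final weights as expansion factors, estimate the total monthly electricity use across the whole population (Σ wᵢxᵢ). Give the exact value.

Weighted total = 1450×903 + 1680×210 + 990×835 + 2360×257 + 230×271 + 670×549 + 290×330 + 2340×749 + 1300×281 + 460×716 + 2260×726
  = 1309350 + 352800 + 826650 + 606520 + 62330 + 367830 + 95700 + 1752660 + 365300 + 329360 + 1640760 = 7709260

7709260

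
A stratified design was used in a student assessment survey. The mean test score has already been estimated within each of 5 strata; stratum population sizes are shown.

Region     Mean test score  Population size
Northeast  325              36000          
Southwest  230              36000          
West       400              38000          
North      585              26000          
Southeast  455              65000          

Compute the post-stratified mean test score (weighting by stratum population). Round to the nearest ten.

400

Σ Nₕ·x̄ₕ = 325×36000 + 230×36000 + 400×38000 + 585×26000 + 455×65000
  = 11700000 + 8280000 + 15200000 + 15210000 + 29575000 = 79965000
Σ Nₕ = 36000 + 36000 + 38000 + 26000 + 65000 = 201000
Overall mean = 79965000 / 201000 = 397.83582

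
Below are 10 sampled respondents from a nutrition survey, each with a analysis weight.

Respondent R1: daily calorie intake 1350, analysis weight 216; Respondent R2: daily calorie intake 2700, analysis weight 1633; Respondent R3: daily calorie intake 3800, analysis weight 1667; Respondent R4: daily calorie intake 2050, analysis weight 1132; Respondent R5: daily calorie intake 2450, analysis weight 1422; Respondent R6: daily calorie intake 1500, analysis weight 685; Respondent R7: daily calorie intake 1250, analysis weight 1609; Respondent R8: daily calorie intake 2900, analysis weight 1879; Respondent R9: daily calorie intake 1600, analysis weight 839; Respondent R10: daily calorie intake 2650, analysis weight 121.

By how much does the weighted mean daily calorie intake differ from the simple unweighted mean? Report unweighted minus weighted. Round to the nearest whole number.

-184

Unweighted sum = 1350 + 2700 + 3800 + 2050 + 2450 + 1500 + 1250 + 2900 + 1600 + 2650 = 22250
Unweighted mean = 22250 / 10 = 2225
Weighted sum = 1350×216 + 2700×1633 + 3800×1667 + 2050×1132 + 2450×1422 + 1500×685 + 1250×1609 + 2900×1879 + 1600×839 + 2650×121
  = 291600 + 4409100 + 6334600 + 2320600 + 3483900 + 1027500 + 2011250 + 5449100 + 1342400 + 320650 = 26990700
Sum of weights = 216 + 1633 + 1667 + 1132 + 1422 + 685 + 1609 + 1879 + 839 + 121 = 11203
Weighted mean = 26990700 / 11203 = 2409.2386
Difference (unweighted minus weighted) = -184.2386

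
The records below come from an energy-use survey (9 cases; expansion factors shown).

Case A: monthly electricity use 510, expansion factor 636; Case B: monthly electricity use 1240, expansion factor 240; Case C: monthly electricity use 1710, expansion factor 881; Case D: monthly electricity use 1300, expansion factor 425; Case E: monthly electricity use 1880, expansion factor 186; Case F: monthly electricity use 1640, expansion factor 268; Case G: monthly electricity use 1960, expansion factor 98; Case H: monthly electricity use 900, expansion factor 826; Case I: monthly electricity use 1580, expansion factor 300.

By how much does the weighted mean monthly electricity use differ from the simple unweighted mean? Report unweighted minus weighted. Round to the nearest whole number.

Unweighted sum = 510 + 1240 + 1710 + 1300 + 1880 + 1640 + 1960 + 900 + 1580 = 12720
Unweighted mean = 12720 / 9 = 1413.3333
Weighted sum = 510×636 + 1240×240 + 1710×881 + 1300×425 + 1880×186 + 1640×268 + 1960×98 + 900×826 + 1580×300
  = 4879650
Sum of weights = 636 + 240 + 881 + 425 + 186 + 268 + 98 + 826 + 300 = 3860
Weighted mean = 4879650 / 3860 = 1264.158
Difference (unweighted minus weighted) = 149.1753

149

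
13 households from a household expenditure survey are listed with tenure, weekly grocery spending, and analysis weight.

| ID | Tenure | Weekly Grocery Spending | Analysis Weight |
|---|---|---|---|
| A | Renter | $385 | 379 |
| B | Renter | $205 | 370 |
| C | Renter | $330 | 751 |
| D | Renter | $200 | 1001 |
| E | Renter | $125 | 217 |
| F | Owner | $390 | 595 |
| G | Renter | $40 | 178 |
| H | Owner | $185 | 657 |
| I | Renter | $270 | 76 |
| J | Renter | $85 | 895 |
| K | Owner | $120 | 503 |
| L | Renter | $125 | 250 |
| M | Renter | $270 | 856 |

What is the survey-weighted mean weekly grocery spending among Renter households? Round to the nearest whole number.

Renter rows: A, B, C, D, E, G, I, J, L, M
Weighted sum = 1063005
Sum of weights = 379 + 370 + 751 + 1001 + 217 + 178 + 76 + 895 + 250 + 856 = 4973
Weighted mean = 1063005 / 4973 = 213.75528

214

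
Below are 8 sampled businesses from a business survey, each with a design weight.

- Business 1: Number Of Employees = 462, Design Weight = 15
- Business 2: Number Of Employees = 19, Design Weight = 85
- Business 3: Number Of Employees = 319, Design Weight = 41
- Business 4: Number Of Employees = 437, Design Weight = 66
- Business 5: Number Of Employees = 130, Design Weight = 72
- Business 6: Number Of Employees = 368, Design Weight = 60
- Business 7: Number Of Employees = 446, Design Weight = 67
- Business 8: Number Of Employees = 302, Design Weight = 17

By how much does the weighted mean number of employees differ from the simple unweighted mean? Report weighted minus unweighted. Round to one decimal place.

-34.0

Unweighted sum = 462 + 19 + 319 + 437 + 130 + 368 + 446 + 302 = 2483
Unweighted mean = 2483 / 8 = 310.375
Weighted sum = 116922
Sum of weights = 15 + 85 + 41 + 66 + 72 + 60 + 67 + 17 = 423
Weighted mean = 116922 / 423 = 276.41135
Difference (weighted minus unweighted) = -33.963652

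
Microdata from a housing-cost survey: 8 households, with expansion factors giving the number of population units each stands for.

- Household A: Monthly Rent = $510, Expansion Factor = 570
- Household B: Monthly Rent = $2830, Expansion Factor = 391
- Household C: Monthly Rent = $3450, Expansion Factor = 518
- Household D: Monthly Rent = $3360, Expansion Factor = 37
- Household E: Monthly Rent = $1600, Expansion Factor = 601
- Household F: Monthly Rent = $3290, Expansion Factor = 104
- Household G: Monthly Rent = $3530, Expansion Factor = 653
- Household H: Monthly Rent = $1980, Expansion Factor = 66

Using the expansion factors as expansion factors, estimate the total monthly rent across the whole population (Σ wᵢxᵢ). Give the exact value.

Weighted total = 510×570 + 2830×391 + 3450×518 + 3360×37 + 1600×601 + 3290×104 + 3530×653 + 1980×66
  = 290700 + 1106530 + 1787100 + 124320 + 961600 + 342160 + 2305090 + 130680 = 7048180

7048180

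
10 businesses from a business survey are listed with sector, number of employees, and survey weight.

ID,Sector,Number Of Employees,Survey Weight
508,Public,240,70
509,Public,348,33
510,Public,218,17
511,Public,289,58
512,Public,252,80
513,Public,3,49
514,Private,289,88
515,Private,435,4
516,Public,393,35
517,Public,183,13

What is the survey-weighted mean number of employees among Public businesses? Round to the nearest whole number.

Public rows: 508, 509, 510, 511, 512, 513, 516, 517
Weighted sum = 240×70 + 348×33 + 218×17 + 289×58 + 252×80 + 3×49 + 393×35 + 183×13
  = 16800 + 11484 + 3706 + 16762 + 20160 + 147 + 13755 + 2379 = 85193
Sum of weights = 355
Weighted mean = 85193 / 355 = 239.98028

240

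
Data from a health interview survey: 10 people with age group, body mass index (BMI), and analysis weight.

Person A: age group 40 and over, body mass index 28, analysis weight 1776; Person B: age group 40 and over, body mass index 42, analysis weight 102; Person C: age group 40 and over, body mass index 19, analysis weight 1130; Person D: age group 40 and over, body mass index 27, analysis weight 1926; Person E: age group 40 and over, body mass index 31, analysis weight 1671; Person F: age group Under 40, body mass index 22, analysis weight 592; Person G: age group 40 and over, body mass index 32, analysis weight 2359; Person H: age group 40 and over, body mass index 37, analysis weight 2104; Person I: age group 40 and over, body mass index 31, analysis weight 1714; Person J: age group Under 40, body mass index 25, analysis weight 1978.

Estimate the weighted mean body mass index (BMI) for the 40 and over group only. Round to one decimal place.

40 and over rows: A, B, C, D, E, G, H, I
Weighted sum = 28×1776 + 42×102 + 19×1130 + 27×1926 + 31×1671 + 32×2359 + 37×2104 + 31×1714
  = 49728 + 4284 + 21470 + 52002 + 51801 + 75488 + 77848 + 53134 = 385755
Sum of weights = 1776 + 102 + 1130 + 1926 + 1671 + 2359 + 2104 + 1714 = 12782
Weighted mean = 385755 / 12782 = 30.179549

30.2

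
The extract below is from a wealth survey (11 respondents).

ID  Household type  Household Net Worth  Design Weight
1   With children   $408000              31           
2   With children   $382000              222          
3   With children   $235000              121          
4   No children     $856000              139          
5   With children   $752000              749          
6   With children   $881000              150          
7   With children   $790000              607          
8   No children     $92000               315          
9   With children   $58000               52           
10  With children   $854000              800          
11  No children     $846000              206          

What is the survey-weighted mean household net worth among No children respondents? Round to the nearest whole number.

No children rows: 4, 8, 11
Weighted sum = 856000×139 + 92000×315 + 846000×206
  = 118984000 + 28980000 + 174276000 = 322240000
Sum of weights = 139 + 315 + 206 = 660
Weighted mean = 322240000 / 660 = 488242.42

488242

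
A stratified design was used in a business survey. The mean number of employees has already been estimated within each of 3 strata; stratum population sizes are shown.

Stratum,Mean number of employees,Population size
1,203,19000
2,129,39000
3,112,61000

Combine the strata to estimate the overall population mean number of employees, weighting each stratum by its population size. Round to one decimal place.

132.1

Σ Nₕ·x̄ₕ = 203×19000 + 129×39000 + 112×61000
  = 15720000
Σ Nₕ = 19000 + 39000 + 61000 = 119000
Overall mean = 15720000 / 119000 = 132.10084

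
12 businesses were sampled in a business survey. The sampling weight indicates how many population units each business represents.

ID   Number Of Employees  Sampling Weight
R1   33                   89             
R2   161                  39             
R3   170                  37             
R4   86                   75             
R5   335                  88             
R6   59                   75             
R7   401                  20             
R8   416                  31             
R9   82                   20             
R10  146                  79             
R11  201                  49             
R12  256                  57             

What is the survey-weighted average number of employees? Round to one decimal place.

Weighted sum = 33×89 + 161×39 + 170×37 + 86×75 + 335×88 + 59×75 + 401×20 + 416×31 + 82×20 + 146×79 + 201×49 + 256×57
  = 2937 + 6279 + 6290 + 6450 + 29480 + 4425 + 8020 + 12896 + 1640 + 11534 + 9849 + 14592 = 114392
Sum of weights = 89 + 39 + 37 + 75 + 88 + 75 + 20 + 31 + 20 + 79 + 49 + 57 = 659
Weighted mean = 114392 / 659 = 173.58422

173.6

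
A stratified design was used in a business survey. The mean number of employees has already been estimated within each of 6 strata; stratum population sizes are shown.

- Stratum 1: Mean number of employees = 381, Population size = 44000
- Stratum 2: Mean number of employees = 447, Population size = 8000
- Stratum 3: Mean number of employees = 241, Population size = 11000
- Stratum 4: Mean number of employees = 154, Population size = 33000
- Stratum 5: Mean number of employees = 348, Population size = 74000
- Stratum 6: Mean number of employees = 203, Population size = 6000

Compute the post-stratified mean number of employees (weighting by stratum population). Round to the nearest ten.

310

Σ Nₕ·x̄ₕ = 381×44000 + 447×8000 + 241×11000 + 154×33000 + 348×74000 + 203×6000
  = 16764000 + 3576000 + 2651000 + 5082000 + 25752000 + 1218000 = 55043000
Σ Nₕ = 44000 + 8000 + 11000 + 33000 + 74000 + 6000 = 176000
Overall mean = 55043000 / 176000 = 312.74432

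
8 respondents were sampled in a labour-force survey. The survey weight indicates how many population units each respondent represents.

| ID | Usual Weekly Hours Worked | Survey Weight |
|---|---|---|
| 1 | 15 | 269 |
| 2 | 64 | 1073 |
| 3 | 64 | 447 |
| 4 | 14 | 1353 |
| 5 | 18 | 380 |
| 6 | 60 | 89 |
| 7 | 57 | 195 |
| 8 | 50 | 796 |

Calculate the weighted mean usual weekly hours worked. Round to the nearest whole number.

40

Weighted sum = 15×269 + 64×1073 + 64×447 + 14×1353 + 18×380 + 60×89 + 57×195 + 50×796
  = 4035 + 68672 + 28608 + 18942 + 6840 + 5340 + 11115 + 39800 = 183352
Sum of weights = 4602
Weighted mean = 183352 / 4602 = 39.841808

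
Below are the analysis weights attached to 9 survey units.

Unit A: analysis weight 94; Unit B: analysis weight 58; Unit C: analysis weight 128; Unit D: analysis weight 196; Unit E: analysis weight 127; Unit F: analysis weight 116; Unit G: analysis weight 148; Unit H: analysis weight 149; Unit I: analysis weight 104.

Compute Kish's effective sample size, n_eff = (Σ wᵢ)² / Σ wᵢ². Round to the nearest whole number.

Σ wᵢ = 94 + 58 + 128 + 196 + 127 + 116 + 148 + 149 + 104 = 1120
Σ wᵢ² = 8836 + 3364 + 16384 + 38416 + 16129 + 13456 + 21904 + 22201 + 10816 = 151506
n_eff = 1120² / 151506 = 1254400 / 151506 = 8.2795401

8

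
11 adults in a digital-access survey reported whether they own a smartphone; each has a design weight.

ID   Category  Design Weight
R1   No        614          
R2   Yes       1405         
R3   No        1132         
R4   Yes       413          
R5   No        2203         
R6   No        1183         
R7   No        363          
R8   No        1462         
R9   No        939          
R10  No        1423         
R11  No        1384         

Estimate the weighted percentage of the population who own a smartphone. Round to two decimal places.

Sum of weights for 'Yes' = 1405 + 413 = 1818
Total weight = 614 + 1405 + 1132 + 413 + 2203 + 1183 + 363 + 1462 + 939 + 1423 + 1384 = 12521
Weighted proportion = 1818 / 12521 = 0.14519607 → 14.519607%

14.52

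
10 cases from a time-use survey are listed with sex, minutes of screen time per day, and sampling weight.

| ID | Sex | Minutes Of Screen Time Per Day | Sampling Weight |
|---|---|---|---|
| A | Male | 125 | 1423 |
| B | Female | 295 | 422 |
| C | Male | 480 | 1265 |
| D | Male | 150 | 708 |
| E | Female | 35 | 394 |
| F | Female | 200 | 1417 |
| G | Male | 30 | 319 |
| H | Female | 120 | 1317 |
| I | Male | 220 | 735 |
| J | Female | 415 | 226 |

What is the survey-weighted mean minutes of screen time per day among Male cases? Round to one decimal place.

Male rows: A, C, D, G, I
Weighted sum = 125×1423 + 480×1265 + 150×708 + 30×319 + 220×735
  = 177875 + 607200 + 106200 + 9570 + 161700 = 1062545
Sum of weights = 1423 + 1265 + 708 + 319 + 735 = 4450
Weighted mean = 1062545 / 4450 = 238.77416

238.8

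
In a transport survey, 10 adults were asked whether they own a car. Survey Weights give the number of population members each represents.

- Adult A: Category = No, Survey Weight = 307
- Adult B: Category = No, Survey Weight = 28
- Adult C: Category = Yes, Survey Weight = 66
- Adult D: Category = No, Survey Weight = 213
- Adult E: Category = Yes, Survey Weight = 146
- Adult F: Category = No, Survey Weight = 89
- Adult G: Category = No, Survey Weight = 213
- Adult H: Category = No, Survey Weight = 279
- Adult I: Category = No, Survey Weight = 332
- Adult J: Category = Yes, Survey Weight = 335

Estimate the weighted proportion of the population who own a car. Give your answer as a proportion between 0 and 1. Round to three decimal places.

0.272

Sum of weights for 'Yes' = 66 + 146 + 335 = 547
Total weight = 307 + 28 + 66 + 213 + 146 + 89 + 213 + 279 + 332 + 335 = 2008
Weighted proportion = 547 / 2008 = 0.27241036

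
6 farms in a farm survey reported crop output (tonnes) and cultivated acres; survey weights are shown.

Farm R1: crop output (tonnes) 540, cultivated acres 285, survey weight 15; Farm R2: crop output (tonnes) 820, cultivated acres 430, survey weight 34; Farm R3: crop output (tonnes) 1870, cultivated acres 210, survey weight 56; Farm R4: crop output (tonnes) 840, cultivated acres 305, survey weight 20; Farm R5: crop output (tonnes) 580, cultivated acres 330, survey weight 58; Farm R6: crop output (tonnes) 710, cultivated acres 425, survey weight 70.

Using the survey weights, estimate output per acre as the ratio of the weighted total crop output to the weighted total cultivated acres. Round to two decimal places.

Σ wᵢ·y = 540×15 + 820×34 + 1870×56 + 840×20 + 580×58 + 710×70
  = 240840
Σ wᵢ·x = 285×15 + 430×34 + 210×56 + 305×20 + 330×58 + 425×70
  = 85645
Ratio = 240840 / 85645 = 2.8120731

2.81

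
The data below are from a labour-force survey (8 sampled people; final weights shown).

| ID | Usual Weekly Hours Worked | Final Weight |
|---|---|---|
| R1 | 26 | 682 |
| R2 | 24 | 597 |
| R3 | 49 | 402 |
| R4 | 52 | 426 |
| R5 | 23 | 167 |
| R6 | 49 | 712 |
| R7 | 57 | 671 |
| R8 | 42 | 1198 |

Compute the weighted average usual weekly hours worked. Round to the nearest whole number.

Weighted sum = 26×682 + 24×597 + 49×402 + 52×426 + 23×167 + 49×712 + 57×671 + 42×1198
  = 201202
Sum of weights = 682 + 597 + 402 + 426 + 167 + 712 + 671 + 1198 = 4855
Weighted mean = 201202 / 4855 = 41.442225

41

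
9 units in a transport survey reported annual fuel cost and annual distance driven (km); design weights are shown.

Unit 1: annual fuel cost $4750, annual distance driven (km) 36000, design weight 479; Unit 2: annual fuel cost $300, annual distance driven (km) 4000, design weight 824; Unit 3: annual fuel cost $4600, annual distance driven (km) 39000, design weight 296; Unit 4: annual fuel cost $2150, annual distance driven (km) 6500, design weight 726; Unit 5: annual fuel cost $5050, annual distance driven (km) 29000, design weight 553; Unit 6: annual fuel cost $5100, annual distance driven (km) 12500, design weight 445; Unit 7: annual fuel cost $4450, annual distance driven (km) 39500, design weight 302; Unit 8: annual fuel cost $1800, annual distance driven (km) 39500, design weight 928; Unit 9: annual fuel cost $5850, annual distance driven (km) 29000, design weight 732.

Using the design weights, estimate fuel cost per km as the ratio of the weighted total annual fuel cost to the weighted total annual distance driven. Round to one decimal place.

Σ wᵢ·y = 17803600
Σ wᵢ·x = 36000×479 + 4000×824 + 39000×296 + 6500×726 + 29000×553 + 12500×445 + 39500×302 + 39500×928 + 29000×732
  = 128215500
Ratio = 17803600 / 128215500 = 0.13885685

0.1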